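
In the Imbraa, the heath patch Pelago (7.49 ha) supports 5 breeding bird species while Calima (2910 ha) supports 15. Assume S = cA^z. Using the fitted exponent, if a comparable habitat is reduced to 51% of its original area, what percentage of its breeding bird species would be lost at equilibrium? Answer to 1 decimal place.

11.7%

z = ln(15/5) / ln(2910/7.49) = 1.0986 / 5.9623 = 0.1843
S_new/S_old = (A_new/A_old)^z = 0.51^0.1843 = exp(0.1843 × -0.6733) = 0.8833
Fraction lost = 1 − 0.8833 = 0.1167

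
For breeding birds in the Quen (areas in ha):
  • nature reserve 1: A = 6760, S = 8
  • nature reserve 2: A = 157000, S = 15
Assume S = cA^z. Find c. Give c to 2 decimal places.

z = ln(S₂/S₁) / ln(A₂/A₁) = ln(15/8) / ln(157000/6760) = 0.6286 / 3.1452 = 0.1999
c = S₁ / A₁^z = 8 / 6760^0.1999 = 8 / 5.827 = 1.373

1.37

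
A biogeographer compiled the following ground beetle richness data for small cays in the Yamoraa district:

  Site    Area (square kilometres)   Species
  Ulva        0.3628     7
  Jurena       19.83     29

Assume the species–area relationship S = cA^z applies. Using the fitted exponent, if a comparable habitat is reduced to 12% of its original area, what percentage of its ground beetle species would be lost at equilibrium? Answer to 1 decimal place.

52.9%

z = ln(29/7) / ln(19.83/0.3628) = 1.4214 / 4.0011 = 0.3552
S_new/S_old = (A_new/A_old)^z = 0.12^0.3552 = exp(0.3552 × -2.1203) = 0.4708
Fraction lost = 1 − 0.4708 = 0.5292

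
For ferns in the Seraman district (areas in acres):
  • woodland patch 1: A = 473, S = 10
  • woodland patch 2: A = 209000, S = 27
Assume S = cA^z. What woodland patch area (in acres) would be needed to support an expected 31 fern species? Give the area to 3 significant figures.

488000 acres

z = ln(27/10) / ln(209000/473) = 0.9933 / 6.0910 = 0.1631
c = 10 / 473^0.1631 = 10 / 2.73 = 3.663
A = (31/3.663)^(1/0.1631) ⇒ ln A = ln(8.463)/0.1631 = 13.0973
A = e^13.0973 ≈ 487614 acres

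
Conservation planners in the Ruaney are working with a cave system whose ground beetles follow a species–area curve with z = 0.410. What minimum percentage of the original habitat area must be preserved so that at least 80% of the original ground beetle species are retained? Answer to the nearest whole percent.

Need (A_new/A_old)^0.41 = 0.8, so A_new/A_old = 0.8^(1/0.41) = 0.8^2.439
ln(A_new/A_old) = ln 0.8 / 0.41 = -0.2231 / 0.41 = -0.5443
A_new/A_old = e^-0.5443 ≈ 0.5803

58%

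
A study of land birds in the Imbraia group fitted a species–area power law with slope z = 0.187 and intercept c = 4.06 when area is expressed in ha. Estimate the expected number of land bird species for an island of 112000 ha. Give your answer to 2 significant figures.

S = 4.06 × 112000^0.187
ln S = ln 4.06 + 0.187 × ln 112000 = 1.4012 + 0.187 × 11.6263 = 3.5753
S = e^3.5753 ≈ 35.71

36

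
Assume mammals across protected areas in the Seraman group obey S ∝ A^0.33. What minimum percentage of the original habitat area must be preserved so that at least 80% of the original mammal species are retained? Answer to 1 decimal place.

Need (A_new/A_old)^0.33 = 0.8, so A_new/A_old = 0.8^(1/0.33) = 0.8^3.03
ln(A_new/A_old) = ln 0.8 / 0.33 = -0.2231 / 0.33 = -0.6762
A_new/A_old = e^-0.6762 ≈ 0.5085

50.9%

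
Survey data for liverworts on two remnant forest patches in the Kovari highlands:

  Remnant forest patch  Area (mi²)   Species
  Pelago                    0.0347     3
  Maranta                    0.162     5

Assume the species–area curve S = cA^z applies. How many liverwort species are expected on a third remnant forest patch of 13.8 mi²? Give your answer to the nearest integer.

22

z = ln(5/3) / ln(0.162/0.0347) = 0.5108 / 1.5409 = 0.3315
c = 3 / 0.0347^0.3315 = 3 / 0.3282 = 9.142
S₃ = 9.142 × 13.8^0.3315 = 9.142 × 2.387 ≈ 21.82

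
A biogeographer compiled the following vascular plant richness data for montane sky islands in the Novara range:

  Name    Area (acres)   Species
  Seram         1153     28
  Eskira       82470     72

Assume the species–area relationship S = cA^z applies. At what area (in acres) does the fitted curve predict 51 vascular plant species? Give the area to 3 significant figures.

z = ln(72/28) / ln(82470/1153) = 0.9445 / 4.2701 = 0.2212
c = 28 / 1153^0.2212 = 28 / 4.756 = 5.888
A = (51/5.888)^(1/0.2212) ⇒ ln A = ln(8.662)/0.2212 = 9.7611
A = e^9.7611 ≈ 17346 acres

17300 acres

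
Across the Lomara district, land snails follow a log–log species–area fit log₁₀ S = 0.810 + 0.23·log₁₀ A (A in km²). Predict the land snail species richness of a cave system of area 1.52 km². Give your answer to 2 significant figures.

S = 6.457 × 1.52^0.23 = 6.457 × 1.101 ≈ 7.109

7.1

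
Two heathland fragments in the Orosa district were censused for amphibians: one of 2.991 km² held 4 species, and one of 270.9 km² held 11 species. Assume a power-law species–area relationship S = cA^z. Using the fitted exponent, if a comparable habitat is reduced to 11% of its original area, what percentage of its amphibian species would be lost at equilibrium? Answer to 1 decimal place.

z = ln(11/4) / ln(270.9/2.991) = 1.0116 / 4.5061 = 0.2245
S_new/S_old = (A_new/A_old)^z = 0.11^0.2245 = exp(0.2245 × -2.2073) = 0.6093
Fraction lost = 1 − 0.6093 = 0.3907

39.1%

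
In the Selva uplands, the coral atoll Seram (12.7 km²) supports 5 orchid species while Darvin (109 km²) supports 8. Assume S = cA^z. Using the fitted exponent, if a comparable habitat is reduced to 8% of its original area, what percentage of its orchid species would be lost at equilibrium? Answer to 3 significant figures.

42.4%

z = ln(8/5) / ln(109/12.7) = 0.4700 / 2.1497 = 0.2186
S_new/S_old = (A_new/A_old)^z = 0.08^0.2186 = exp(0.2186 × -2.5257) = 0.5757
Fraction lost = 1 − 0.5757 = 0.4243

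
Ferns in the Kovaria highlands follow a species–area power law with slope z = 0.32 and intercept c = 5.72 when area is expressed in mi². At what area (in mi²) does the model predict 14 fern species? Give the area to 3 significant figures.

16.4 mi²

14 = 5.72 × A^0.32  ⇒  A^0.32 = 14/5.72 = 2.448
ln A = ln(2.448) / 0.32 = 0.8951 / 0.32 = 2.7972
A = e^2.7972 ≈ 16.4 mi²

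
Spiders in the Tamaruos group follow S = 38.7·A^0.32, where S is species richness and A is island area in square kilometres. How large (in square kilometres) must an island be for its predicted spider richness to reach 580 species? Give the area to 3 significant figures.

4720 square kilometres

580 = 38.7 × A^0.32  ⇒  A^0.32 = 580/38.7 = 14.99
ln A = ln(14.99) / 0.32 = 2.7072 / 0.32 = 8.4600
A = e^8.4600 ≈ 4722 square kilometres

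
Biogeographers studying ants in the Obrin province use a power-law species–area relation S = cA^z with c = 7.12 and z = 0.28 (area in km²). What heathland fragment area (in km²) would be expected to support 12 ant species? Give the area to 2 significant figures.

12 = 7.12 × A^0.28  ⇒  A^0.28 = 12/7.12 = 1.685
ln A = ln(1.685) / 0.28 = 0.5220 / 0.28 = 1.8643
A = e^1.8643 ≈ 6.451 km²

6.5 km²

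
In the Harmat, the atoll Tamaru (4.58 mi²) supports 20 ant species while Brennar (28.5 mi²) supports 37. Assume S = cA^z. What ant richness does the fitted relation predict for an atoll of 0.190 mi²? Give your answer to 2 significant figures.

6.9

z = ln(37/20) / ln(28.5/4.58) = 0.6152 / 1.8282 = 0.3365
c = 20 / 4.58^0.3365 = 20 / 1.669 = 11.99
S₃ = 11.99 × 0.19^0.3365 = 11.99 × 0.5719 ≈ 6.854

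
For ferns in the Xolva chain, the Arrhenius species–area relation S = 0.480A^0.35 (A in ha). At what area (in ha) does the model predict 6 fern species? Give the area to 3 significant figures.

6 = 0.48 × A^0.35  ⇒  A^0.35 = 6/0.48 = 12.5
ln A = ln(12.5) / 0.35 = 2.5257 / 0.35 = 7.2164
A = e^7.2164 ≈ 1362 ha

1360 ha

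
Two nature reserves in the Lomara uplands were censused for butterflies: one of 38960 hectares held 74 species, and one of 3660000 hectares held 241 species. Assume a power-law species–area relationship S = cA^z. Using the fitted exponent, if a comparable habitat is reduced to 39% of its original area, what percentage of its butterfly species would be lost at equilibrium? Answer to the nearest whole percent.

z = ln(241/74) / ln(3660000/38960) = 1.1807 / 4.5427 = 0.2599
S_new/S_old = (A_new/A_old)^z = 0.39^0.2599 = exp(0.2599 × -0.9416) = 0.7829
Fraction lost = 1 − 0.7829 = 0.2171

22%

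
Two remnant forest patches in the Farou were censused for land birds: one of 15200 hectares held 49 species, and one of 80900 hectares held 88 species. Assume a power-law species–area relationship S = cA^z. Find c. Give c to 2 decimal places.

z = ln(S₂/S₁) / ln(A₂/A₁) = ln(88/49) / ln(80900/15200) = 0.5855 / 1.6719 = 0.3502
c = S₁ / A₁^z = 49 / 15200^0.3502 = 49 / 29.14 = 1.681

1.68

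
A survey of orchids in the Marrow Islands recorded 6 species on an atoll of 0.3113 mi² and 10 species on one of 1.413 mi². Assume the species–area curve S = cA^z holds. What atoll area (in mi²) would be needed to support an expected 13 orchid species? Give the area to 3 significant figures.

3.07 mi²

z = ln(10/6) / ln(1.413/0.3113) = 0.5108 / 1.5127 = 0.3377
c = 6 / 0.3113^0.3377 = 6 / 0.6743 = 8.898
A = (13/8.898)^(1/0.3377) ⇒ ln A = ln(1.461)/0.3377 = 1.1227
A = e^1.1227 ≈ 3.073 mi²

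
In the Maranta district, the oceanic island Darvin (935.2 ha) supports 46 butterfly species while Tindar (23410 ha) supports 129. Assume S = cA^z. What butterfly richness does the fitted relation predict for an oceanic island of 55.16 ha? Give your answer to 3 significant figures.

z = ln(129/46) / ln(23410/935.2) = 1.0312 / 3.2202 = 0.3202
c = 46 / 935.2^0.3202 = 46 / 8.94 = 5.145
S₃ = 5.145 × 55.16^0.3202 = 5.145 × 3.612 ≈ 18.58

18.6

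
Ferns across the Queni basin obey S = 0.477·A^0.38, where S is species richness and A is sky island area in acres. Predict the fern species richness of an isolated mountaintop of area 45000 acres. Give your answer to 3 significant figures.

S = 0.477 × 45000^0.38
ln S = ln 0.477 + 0.38 × ln 45000 = -0.7402 + 0.38 × 10.7144 = 3.3312
S = e^3.3312 ≈ 27.97

28.0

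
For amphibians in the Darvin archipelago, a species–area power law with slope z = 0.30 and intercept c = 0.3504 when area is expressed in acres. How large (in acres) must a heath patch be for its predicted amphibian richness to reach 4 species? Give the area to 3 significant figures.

3350 acres

4 = 0.3504 × A^0.3  ⇒  A^0.3 = 4/0.3504 = 11.42
ln A = ln(11.42) / 0.3 = 2.4350 / 0.3 = 8.1166
A = e^8.1166 ≈ 3350 acres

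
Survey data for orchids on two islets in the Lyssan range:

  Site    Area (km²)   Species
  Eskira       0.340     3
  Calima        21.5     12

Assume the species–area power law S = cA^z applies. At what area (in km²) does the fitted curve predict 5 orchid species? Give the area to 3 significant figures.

z = ln(12/3) / ln(21.5/0.34) = 1.3863 / 4.1469 = 0.3343
c = 3 / 0.34^0.3343 = 3 / 0.6972 = 4.303
A = (5/4.303)^(1/0.3343) ⇒ ln A = ln(1.162)/0.3343 = 0.4492
A = e^0.4492 ≈ 1.567 km²

1.57 km²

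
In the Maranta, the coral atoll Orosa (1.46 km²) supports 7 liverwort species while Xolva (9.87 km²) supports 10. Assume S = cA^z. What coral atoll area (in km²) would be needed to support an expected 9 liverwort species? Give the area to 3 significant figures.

5.61 km²

z = ln(10/7) / ln(9.87/1.46) = 0.3567 / 1.9111 = 0.1866
c = 7 / 1.46^0.1866 = 7 / 1.073 = 6.523
A = (9/6.523)^(1/0.1866) ⇒ ln A = ln(1.38)/0.1866 = 1.7250
A = e^1.7250 ≈ 5.612 km²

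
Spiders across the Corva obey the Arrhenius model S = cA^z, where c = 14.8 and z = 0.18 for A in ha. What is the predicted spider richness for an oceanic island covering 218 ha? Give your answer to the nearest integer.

S = 14.8 × 218^0.18
ln S = ln 14.8 + 0.18 × ln 218 = 2.6946 + 0.18 × 5.3845 = 3.6638
S = e^3.6638 ≈ 39.01

39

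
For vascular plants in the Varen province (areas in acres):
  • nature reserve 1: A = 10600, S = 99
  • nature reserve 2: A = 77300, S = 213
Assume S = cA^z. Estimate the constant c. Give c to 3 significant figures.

z = ln(S₂/S₁) / ln(A₂/A₁) = ln(213/99) / ln(77300/10600) = 0.7662 / 1.9868 = 0.3856
c = S₁ / A₁^z = 99 / 10600^0.3856 = 99 / 35.67 = 2.776

2.78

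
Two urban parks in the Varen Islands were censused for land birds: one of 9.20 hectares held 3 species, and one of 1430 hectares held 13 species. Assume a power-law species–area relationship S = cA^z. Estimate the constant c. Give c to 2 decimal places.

1.57

z = ln(S₂/S₁) / ln(A₂/A₁) = ln(13/3) / ln(1430/9.2) = 1.4663 / 5.0462 = 0.2906
c = S₁ / A₁^z = 3 / 9.2^0.2906 = 3 / 1.906 = 1.574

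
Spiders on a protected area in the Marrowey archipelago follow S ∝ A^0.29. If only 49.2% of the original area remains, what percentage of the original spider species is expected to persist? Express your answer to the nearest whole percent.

81%

S_new/S_old = (A_new/A_old)^z = 0.492^0.29
= exp(0.29 × ln 0.492) = exp(0.29 × -0.7093) = exp(-0.2057) ≈ 0.8141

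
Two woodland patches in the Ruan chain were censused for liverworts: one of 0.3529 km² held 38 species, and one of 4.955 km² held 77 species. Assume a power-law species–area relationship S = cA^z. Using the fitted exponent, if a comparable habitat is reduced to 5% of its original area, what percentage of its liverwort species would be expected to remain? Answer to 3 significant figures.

44.9%

z = ln(77/38) / ln(4.955/0.3529) = 0.7062 / 2.6420 = 0.2673
S_new/S_old = (A_new/A_old)^z = 0.05^0.2673 = exp(0.2673 × -2.9957) = 0.449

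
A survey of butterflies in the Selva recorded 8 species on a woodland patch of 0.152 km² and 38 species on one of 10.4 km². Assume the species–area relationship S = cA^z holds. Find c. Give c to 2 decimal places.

16.02

z = ln(S₂/S₁) / ln(A₂/A₁) = ln(38/8) / ln(10.4/0.152) = 1.5581 / 4.2257 = 0.3687
c = S₁ / A₁^z = 8 / 0.152^0.3687 = 8 / 0.4993 = 16.02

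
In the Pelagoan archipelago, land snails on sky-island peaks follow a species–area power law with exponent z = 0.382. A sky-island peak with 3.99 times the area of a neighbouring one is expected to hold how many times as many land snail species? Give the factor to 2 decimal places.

1.70

S₂/S₁ = (A₂/A₁)^z = 3.99^0.382
ln(S₂/S₁) = 0.382 × ln 3.99 = 0.382 × 1.3838 = 0.5286
S₂/S₁ = e^0.5286 ≈ 1.697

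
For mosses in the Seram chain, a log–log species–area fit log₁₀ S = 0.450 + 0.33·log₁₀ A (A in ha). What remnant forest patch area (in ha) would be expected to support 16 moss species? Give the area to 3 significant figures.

16 = 2.818 × A^0.33  ⇒  A^0.33 = 16/2.818 = 5.677
ln A = ln(5.677) / 0.33 = 1.7364 / 0.33 = 5.2619
A = e^5.2619 ≈ 192.8 ha

193 ha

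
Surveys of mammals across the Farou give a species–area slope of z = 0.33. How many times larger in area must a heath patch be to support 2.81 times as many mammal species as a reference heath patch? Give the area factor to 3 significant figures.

(A₂/A₁)^0.33 = 2.81, so A₂/A₁ = 2.81^(1/0.33) = 2.81^3.03
ln(A₂/A₁) = ln 2.81 / 0.33 = 1.0332 / 0.33 = 3.1309
A₂/A₁ = e^3.1309 ≈ 22.89

22.9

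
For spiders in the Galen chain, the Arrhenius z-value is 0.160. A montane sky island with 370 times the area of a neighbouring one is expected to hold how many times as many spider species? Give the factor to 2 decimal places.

S₂/S₁ = (A₂/A₁)^z = 370^0.16
ln(S₂/S₁) = 0.16 × ln 370 = 0.16 × 5.9135 = 0.9462
S₂/S₁ = e^0.9462 ≈ 2.576

2.58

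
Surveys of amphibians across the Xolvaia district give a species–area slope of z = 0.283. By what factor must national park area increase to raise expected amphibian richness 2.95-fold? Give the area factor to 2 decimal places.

(A₂/A₁)^0.283 = 2.95, so A₂/A₁ = 2.95^(1/0.283) = 2.95^3.534
ln(A₂/A₁) = ln 2.95 / 0.283 = 1.0818 / 0.283 = 3.8226
A₂/A₁ = e^3.8226 ≈ 45.72

45.72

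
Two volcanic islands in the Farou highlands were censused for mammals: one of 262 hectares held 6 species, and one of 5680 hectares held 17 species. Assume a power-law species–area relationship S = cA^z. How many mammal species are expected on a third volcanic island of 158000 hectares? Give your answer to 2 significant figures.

z = ln(17/6) / ln(5680/262) = 1.0415 / 3.0764 = 0.3385
c = 6 / 262^0.3385 = 6 / 6.587 = 0.9109
S₃ = 0.9109 × 158000^0.3385 = 0.9109 × 57.53 ≈ 52.41

52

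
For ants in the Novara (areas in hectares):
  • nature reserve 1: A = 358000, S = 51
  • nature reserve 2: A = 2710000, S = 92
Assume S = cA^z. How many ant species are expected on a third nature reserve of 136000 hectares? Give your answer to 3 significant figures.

z = ln(92/51) / ln(2710000/358000) = 0.5900 / 2.0242 = 0.2915
c = 51 / 358000^0.2915 = 51 / 41.57 = 1.227
S₃ = 1.227 × 136000^0.2915 = 1.227 × 31.35 ≈ 38.46

38.5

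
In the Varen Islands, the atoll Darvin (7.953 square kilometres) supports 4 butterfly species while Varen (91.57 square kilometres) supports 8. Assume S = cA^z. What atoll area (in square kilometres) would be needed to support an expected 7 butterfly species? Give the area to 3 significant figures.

57.2 square kilometres

z = ln(8/4) / ln(91.57/7.953) = 0.6931 / 2.4436 = 0.2837
c = 4 / 7.953^0.2837 = 4 / 1.801 = 2.221
A = (7/2.221)^(1/0.2837) ⇒ ln A = ln(3.151)/0.2837 = 4.0464
A = e^4.0464 ≈ 57.19 square kilometres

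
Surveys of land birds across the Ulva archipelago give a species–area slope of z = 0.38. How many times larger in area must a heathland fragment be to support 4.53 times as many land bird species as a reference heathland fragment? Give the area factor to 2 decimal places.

53.28

(A₂/A₁)^0.38 = 4.53, so A₂/A₁ = 4.53^(1/0.38) = 4.53^2.632
ln(A₂/A₁) = ln 4.53 / 0.38 = 1.5107 / 0.38 = 3.9756
A₂/A₁ = e^3.9756 ≈ 53.28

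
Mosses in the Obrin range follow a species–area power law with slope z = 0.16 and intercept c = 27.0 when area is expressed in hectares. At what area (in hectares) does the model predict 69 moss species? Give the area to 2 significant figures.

350 hectares

69 = 27 × A^0.16  ⇒  A^0.16 = 69/27 = 2.556
ln A = ln(2.556) / 0.16 = 0.9383 / 0.16 = 5.8642
A = e^5.8642 ≈ 352.2 hectares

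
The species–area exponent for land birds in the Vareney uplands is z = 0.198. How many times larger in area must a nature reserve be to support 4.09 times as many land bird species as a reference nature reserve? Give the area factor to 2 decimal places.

1228.89

(A₂/A₁)^0.198 = 4.09, so A₂/A₁ = 4.09^(1/0.198) = 4.09^5.051
ln(A₂/A₁) = ln 4.09 / 0.198 = 1.4085 / 0.198 = 7.1139
A₂/A₁ = e^7.1139 ≈ 1229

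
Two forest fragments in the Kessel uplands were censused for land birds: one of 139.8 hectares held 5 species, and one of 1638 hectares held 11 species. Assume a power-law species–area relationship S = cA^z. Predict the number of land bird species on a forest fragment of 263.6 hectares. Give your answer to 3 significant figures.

6.13

z = ln(11/5) / ln(1638/139.8) = 0.7885 / 2.4610 = 0.3204
c = 5 / 139.8^0.3204 = 5 / 4.868 = 1.027
S₃ = 1.027 × 263.6^0.3204 = 1.027 × 5.965 ≈ 6.127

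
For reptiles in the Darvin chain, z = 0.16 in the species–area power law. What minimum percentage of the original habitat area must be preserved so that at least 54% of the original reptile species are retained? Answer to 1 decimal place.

2.1%

Need (A_new/A_old)^0.16 = 0.54, so A_new/A_old = 0.54^(1/0.16) = 0.54^6.25
ln(A_new/A_old) = ln 0.54 / 0.16 = -0.6162 / 0.16 = -3.8512
A_new/A_old = e^-3.8512 ≈ 0.02125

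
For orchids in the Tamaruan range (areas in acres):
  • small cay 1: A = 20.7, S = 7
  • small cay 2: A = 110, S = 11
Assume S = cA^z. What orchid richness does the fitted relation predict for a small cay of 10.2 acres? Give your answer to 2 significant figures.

z = ln(11/7) / ln(110/20.7) = 0.4520 / 1.6703 = 0.2706
c = 7 / 20.7^0.2706 = 7 / 2.27 = 3.083
S₃ = 3.083 × 10.2^0.2706 = 3.083 × 1.875 ≈ 5.78

5.8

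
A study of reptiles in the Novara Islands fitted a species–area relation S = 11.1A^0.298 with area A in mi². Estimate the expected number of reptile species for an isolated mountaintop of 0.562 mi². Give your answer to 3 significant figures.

S = 11.1 × 0.562^0.298
ln S = ln 11.1 + 0.298 × ln 0.562 = 2.4069 + 0.298 × -0.5763 = 2.2352
S = e^2.2352 ≈ 9.349

9.35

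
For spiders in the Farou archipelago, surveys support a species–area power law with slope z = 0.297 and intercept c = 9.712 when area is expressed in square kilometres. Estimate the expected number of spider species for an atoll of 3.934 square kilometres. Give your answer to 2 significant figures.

15

S = 9.712 × 3.934^0.297
ln S = ln 9.712 + 0.297 × ln 3.934 = 2.2734 + 0.297 × 1.3697 = 2.6802
S = e^2.6802 ≈ 14.59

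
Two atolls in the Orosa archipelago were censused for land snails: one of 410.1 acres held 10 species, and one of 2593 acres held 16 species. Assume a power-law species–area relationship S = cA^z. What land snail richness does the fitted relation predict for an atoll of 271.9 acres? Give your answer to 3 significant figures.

9.01

z = ln(16/10) / ln(2593/410.1) = 0.4700 / 1.8442 = 0.2549
c = 10 / 410.1^0.2549 = 10 / 4.634 = 2.158
S₃ = 2.158 × 271.9^0.2549 = 2.158 × 4.173 ≈ 9.006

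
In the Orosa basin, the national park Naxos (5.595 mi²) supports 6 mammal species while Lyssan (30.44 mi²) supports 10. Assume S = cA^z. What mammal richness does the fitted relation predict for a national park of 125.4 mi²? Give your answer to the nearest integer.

15

z = ln(10/6) / ln(30.44/5.595) = 0.5108 / 1.6939 = 0.3016
c = 6 / 5.595^0.3016 = 6 / 1.681 = 3.57
S₃ = 3.57 × 125.4^0.3016 = 3.57 × 4.293 ≈ 15.33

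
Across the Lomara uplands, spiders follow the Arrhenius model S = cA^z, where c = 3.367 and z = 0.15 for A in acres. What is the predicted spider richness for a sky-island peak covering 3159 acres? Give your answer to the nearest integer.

S = 3.367 × 3159^0.15 = 3.367 × 3.349 ≈ 11.28

11 species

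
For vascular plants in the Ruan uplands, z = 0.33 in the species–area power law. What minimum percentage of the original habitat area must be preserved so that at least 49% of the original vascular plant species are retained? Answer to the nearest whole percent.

12%

Need (A_new/A_old)^0.33 = 0.49, so A_new/A_old = 0.49^(1/0.33) = 0.49^3.03
ln(A_new/A_old) = ln 0.49 / 0.33 = -0.7133 / 0.33 = -2.1617
A_new/A_old = e^-2.1617 ≈ 0.1151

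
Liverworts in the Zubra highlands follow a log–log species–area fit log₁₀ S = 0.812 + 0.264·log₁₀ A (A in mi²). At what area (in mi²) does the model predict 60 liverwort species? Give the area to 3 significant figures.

60 = 6.486 × A^0.264  ⇒  A^0.264 = 60/6.486 = 9.25
ln A = ln(9.25) / 0.264 = 2.2246 / 0.264 = 8.4267
A = e^8.4267 ≈ 4567 mi²

4570 mi²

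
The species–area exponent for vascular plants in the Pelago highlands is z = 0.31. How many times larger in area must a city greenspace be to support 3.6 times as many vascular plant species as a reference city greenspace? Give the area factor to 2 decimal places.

62.31

(A₂/A₁)^0.31 = 3.6, so A₂/A₁ = 3.6^(1/0.31) = 3.6^3.226
ln(A₂/A₁) = ln 3.6 / 0.31 = 1.2809 / 0.31 = 4.1320
A₂/A₁ = e^4.1320 ≈ 62.31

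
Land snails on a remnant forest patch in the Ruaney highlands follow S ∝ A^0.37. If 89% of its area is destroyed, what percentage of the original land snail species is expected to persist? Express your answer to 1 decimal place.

S_new/S_old = (A_new/A_old)^z = 0.11^0.37
= exp(0.37 × ln 0.11) = exp(0.37 × -2.2073) = exp(-0.8167) ≈ 0.4419

44.2%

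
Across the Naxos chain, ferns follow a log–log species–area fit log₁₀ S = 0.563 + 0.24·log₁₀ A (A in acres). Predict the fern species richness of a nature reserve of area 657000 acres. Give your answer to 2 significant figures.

S = 3.656 × 657000^0.24
ln S = ln 3.656 + 0.24 × ln 657000 = 1.2964 + 0.24 × 13.3954 = 4.5113
S = e^4.5113 ≈ 91.04

91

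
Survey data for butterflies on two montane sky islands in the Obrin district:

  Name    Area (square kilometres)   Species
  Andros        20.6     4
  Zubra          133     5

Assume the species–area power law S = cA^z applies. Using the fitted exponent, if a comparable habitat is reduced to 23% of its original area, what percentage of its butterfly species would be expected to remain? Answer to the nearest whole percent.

84%

z = ln(5/4) / ln(133/20.6) = 0.2231 / 1.8651 = 0.1196
S_new/S_old = (A_new/A_old)^z = 0.23^0.1196 = exp(0.1196 × -1.4697) = 0.8388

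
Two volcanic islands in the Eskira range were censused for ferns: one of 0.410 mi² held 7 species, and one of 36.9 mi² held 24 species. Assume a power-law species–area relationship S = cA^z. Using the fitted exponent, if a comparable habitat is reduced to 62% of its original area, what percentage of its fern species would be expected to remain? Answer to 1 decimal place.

z = ln(24/7) / ln(36.9/0.41) = 1.2321 / 4.4998 = 0.2738
S_new/S_old = (A_new/A_old)^z = 0.62^0.2738 = exp(0.2738 × -0.4780) = 0.8773

87.7%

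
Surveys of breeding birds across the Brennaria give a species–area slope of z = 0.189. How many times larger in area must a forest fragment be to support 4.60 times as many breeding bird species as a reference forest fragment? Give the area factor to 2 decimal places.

(A₂/A₁)^0.189 = 4.6, so A₂/A₁ = 4.6^(1/0.189) = 4.6^5.291
ln(A₂/A₁) = ln 4.6 / 0.189 = 1.5261 / 0.189 = 8.0744
A₂/A₁ = e^8.0744 ≈ 3211

3211.11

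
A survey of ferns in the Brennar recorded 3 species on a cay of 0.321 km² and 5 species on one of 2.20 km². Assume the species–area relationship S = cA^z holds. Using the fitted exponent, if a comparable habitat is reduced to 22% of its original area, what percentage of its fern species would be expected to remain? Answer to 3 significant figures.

66.9%

z = ln(5/3) / ln(2.2/0.321) = 0.5108 / 1.9248 = 0.2654
S_new/S_old = (A_new/A_old)^z = 0.22^0.2654 = exp(0.2654 × -1.5141) = 0.6691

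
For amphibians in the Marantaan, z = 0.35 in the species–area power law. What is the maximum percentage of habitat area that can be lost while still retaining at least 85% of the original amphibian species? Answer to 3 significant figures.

Need (A_new/A_old)^0.35 = 0.85, so A_new/A_old = 0.85^(1/0.35) = 0.85^2.857
ln(A_new/A_old) = ln 0.85 / 0.35 = -0.1625 / 0.35 = -0.4643
A_new/A_old = e^-0.4643 ≈ 0.6285
Fraction that can be lost = 1 − 0.6285 = 0.3715

37.1%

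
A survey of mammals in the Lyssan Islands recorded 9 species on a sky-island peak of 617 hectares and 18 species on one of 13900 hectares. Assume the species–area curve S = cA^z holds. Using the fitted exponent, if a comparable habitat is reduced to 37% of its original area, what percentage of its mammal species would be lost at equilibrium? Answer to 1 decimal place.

19.8%

z = ln(18/9) / ln(13900/617) = 0.6931 / 3.1148 = 0.2225
S_new/S_old = (A_new/A_old)^z = 0.37^0.2225 = exp(0.2225 × -0.9943) = 0.8015
Fraction lost = 1 − 0.8015 = 0.1985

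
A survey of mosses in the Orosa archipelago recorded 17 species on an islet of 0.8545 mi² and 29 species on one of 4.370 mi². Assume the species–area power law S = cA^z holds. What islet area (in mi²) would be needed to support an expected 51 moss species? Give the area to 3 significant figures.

24.5 mi²

z = ln(29/17) / ln(4.37/0.8545) = 0.5341 / 1.6320 = 0.3273
c = 17 / 0.8545^0.3273 = 17 / 0.9498 = 17.9
A = (51/17.9)^(1/0.3273) ⇒ ln A = ln(2.85)/0.3273 = 3.1998
A = e^3.1998 ≈ 24.53 mi²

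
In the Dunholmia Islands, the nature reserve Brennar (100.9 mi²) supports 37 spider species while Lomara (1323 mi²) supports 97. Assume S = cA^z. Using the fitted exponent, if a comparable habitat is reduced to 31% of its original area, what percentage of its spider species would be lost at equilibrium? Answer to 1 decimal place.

35.5%

z = ln(97/37) / ln(1323/100.9) = 0.9638 / 2.5735 = 0.3745
S_new/S_old = (A_new/A_old)^z = 0.31^0.3745 = exp(0.3745 × -1.1712) = 0.6449
Fraction lost = 1 − 0.6449 = 0.3551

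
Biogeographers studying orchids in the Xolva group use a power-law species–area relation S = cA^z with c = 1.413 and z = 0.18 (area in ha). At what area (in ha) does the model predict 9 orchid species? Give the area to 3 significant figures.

9 = 1.413 × A^0.18  ⇒  A^0.18 = 9/1.413 = 6.369
ln A = ln(6.369) / 0.18 = 1.8515 / 0.18 = 10.2862
A = e^10.2862 ≈ 29324 ha

29300 ha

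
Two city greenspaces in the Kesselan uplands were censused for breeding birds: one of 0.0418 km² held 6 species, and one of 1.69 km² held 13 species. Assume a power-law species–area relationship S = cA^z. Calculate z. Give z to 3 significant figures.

Taking logs: ln S = ln c + z ln A, so z = (ln S₂ − ln S₁)/(ln A₂ − ln A₁).
z = ln(13/6) / ln(1.69/0.0418) = ln(2.167) / ln(40.43) = 0.7732 / 3.6996 = 0.2090

0.209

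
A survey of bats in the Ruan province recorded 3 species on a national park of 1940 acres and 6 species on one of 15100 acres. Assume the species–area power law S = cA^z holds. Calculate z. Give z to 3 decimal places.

0.338

Taking logs: ln S = ln c + z ln A, so z = (ln S₂ − ln S₁)/(ln A₂ − ln A₁).
z = ln(6/3) / ln(15100/1940) = ln(2) / ln(7.784) = 0.6931 / 2.0520 = 0.3378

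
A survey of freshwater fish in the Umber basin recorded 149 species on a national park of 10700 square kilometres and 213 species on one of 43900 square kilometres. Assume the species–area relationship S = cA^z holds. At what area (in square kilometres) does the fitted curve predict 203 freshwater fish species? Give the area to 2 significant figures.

z = ln(213/149) / ln(43900/10700) = 0.3573 / 1.4117 = 0.2531
c = 149 / 10700^0.2531 = 149 / 10.47 = 14.23
A = (203/14.23)^(1/0.2531) ⇒ ln A = ln(14.27)/0.2531 = 10.4997
A = e^10.4997 ≈ 36305 square kilometres

36000 square kilometres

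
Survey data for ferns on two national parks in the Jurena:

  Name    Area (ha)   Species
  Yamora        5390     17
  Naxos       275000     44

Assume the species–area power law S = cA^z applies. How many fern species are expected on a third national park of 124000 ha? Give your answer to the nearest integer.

z = ln(44/17) / ln(275000/5390) = 0.9510 / 3.9322 = 0.2418
c = 17 / 5390^0.2418 = 17 / 7.988 = 2.128
S₃ = 2.128 × 124000^0.2418 = 2.128 × 17.05 ≈ 36.29

36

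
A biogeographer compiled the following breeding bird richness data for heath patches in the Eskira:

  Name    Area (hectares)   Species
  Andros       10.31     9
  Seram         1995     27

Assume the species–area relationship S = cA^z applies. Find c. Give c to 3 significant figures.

5.53

z = ln(S₂/S₁) / ln(A₂/A₁) = ln(27/9) / ln(1995/10.31) = 1.0986 / 5.2653 = 0.2087
c = S₁ / A₁^z = 9 / 10.31^0.2087 = 9 / 1.627 = 5.531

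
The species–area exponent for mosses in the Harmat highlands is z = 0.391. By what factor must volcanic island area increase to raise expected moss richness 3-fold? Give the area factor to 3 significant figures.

(A₂/A₁)^0.391 = 3, so A₂/A₁ = 3^(1/0.391) = 3^2.558
ln(A₂/A₁) = ln 3 / 0.391 = 1.0986 / 0.391 = 2.8098
A₂/A₁ = e^2.8098 ≈ 16.61

16.6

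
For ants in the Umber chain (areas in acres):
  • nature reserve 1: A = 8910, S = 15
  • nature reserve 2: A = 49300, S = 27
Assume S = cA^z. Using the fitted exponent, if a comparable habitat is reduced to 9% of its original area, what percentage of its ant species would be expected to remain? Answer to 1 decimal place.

z = ln(27/15) / ln(49300/8910) = 0.5878 / 1.7107 = 0.3436
S_new/S_old = (A_new/A_old)^z = 0.09^0.3436 = exp(0.3436 × -2.4079) = 0.4372

43.7%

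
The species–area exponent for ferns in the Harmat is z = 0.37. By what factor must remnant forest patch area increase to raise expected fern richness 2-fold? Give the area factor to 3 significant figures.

6.51

(A₂/A₁)^0.37 = 2, so A₂/A₁ = 2^(1/0.37) = 2^2.703
ln(A₂/A₁) = ln 2 / 0.37 = 0.6931 / 0.37 = 1.8734
A₂/A₁ = e^1.8734 ≈ 6.51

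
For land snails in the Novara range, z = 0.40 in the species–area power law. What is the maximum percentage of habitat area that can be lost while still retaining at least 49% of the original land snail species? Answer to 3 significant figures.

Need (A_new/A_old)^0.4 = 0.49, so A_new/A_old = 0.49^(1/0.4) = 0.49^2.5
ln(A_new/A_old) = ln 0.49 / 0.4 = -0.7133 / 0.4 = -1.7834
A_new/A_old = e^-1.7834 ≈ 0.1681
Fraction that can be lost = 1 − 0.1681 = 0.8319

83.2%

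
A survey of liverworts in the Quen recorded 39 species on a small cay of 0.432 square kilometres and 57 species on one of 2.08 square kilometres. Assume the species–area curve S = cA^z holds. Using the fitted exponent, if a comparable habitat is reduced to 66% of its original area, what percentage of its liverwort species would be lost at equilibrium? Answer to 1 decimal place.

9.5%

z = ln(57/39) / ln(2.08/0.432) = 0.3795 / 1.5717 = 0.2415
S_new/S_old = (A_new/A_old)^z = 0.66^0.2415 = exp(0.2415 × -0.4155) = 0.9045
Fraction lost = 1 − 0.9045 = 0.09546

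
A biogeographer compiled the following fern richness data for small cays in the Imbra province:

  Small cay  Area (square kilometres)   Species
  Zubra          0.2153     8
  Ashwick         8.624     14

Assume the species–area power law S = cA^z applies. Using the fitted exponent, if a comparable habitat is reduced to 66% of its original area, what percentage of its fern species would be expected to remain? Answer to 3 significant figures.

z = ln(14/8) / ln(8.624/0.2153) = 0.5596 / 3.6903 = 0.1516
S_new/S_old = (A_new/A_old)^z = 0.66^0.1516 = exp(0.1516 × -0.4155) = 0.9389

93.9%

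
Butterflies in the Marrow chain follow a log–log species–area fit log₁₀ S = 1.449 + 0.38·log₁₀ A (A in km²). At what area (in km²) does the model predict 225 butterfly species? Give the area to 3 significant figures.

238 km²

225 = 28.12 × A^0.38  ⇒  A^0.38 = 225/28.12 = 8.002
ln A = ln(8.002) / 0.38 = 2.0797 / 0.38 = 5.4728
A = e^5.4728 ≈ 238.1 km²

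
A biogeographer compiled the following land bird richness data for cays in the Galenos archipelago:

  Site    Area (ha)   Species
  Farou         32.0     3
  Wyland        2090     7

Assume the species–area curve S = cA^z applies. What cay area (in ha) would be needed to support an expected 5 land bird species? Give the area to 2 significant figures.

400 ha

z = ln(7/3) / ln(2090/32) = 0.8473 / 4.1792 = 0.2027
c = 3 / 32^0.2027 = 3 / 2.019 = 1.486
A = (5/1.486)^(1/0.2027) ⇒ ln A = ln(3.365)/0.2027 = 5.9853
A = e^5.9853 ≈ 397.5 ha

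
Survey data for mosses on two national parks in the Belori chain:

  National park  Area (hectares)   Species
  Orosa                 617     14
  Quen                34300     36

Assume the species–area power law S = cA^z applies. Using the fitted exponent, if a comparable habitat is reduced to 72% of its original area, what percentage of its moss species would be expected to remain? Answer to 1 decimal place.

z = ln(36/14) / ln(34300/617) = 0.9445 / 4.0180 = 0.2351
S_new/S_old = (A_new/A_old)^z = 0.72^0.2351 = exp(0.2351 × -0.3285) = 0.9257

92.6%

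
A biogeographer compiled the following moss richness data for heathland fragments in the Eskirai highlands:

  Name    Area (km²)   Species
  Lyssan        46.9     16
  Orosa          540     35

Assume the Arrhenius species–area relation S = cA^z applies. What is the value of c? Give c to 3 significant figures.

4.66

z = ln(S₂/S₁) / ln(A₂/A₁) = ln(35/16) / ln(540/46.9) = 0.7828 / 2.4436 = 0.3203
c = S₁ / A₁^z = 16 / 46.9^0.3203 = 16 / 3.43 = 4.664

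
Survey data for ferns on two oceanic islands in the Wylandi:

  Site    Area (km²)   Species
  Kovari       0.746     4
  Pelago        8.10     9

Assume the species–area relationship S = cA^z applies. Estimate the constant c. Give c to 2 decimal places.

4.42

z = ln(S₂/S₁) / ln(A₂/A₁) = ln(9/4) / ln(8.1/0.746) = 0.8109 / 2.3849 = 0.3400
c = S₁ / A₁^z = 4 / 0.746^0.3400 = 4 / 0.9052 = 4.419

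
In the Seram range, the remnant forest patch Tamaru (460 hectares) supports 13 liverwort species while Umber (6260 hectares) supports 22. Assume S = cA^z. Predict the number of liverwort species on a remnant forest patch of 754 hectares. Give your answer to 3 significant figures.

z = ln(22/13) / ln(6260/460) = 0.5261 / 2.6107 = 0.2015
c = 13 / 460^0.2015 = 13 / 3.44 = 3.779
S₃ = 3.779 × 754^0.2015 = 3.779 × 3.8 ≈ 14.36

14.4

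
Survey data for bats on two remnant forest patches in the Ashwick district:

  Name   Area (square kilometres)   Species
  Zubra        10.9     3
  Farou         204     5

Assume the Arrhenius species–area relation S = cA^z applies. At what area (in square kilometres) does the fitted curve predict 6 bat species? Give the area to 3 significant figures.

580 square kilometres

z = ln(5/3) / ln(204/10.9) = 0.5108 / 2.9294 = 0.1744
c = 3 / 10.9^0.1744 = 3 / 1.517 = 1.978
A = (6/1.978)^(1/0.1744) ⇒ ln A = ln(3.033)/0.1744 = 6.3637
A = e^6.3637 ≈ 580.4 square kilometres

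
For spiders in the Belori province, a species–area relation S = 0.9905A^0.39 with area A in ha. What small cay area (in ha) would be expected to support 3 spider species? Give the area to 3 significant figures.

17.1 ha

3 = 0.9905 × A^0.39  ⇒  A^0.39 = 3/0.9905 = 3.029
ln A = ln(3.029) / 0.39 = 1.1082 / 0.39 = 2.8414
A = e^2.8414 ≈ 17.14 ha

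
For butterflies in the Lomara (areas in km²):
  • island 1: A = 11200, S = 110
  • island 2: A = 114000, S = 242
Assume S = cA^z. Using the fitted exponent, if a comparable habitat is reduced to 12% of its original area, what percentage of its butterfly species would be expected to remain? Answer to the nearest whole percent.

z = ln(242/110) / ln(114000/11200) = 0.7885 / 2.3203 = 0.3398
S_new/S_old = (A_new/A_old)^z = 0.12^0.3398 = exp(0.3398 × -2.1203) = 0.4865

49%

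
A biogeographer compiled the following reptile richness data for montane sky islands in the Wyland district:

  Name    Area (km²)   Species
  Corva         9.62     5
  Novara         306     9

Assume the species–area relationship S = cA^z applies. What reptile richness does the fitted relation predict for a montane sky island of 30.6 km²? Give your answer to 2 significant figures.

z = ln(9/5) / ln(306/9.62) = 0.5878 / 3.4597 = 0.1699
c = 5 / 9.62^0.1699 = 5 / 1.469 = 3.404
S₃ = 3.404 × 30.6^0.1699 = 3.404 × 1.788 ≈ 6.086

6.1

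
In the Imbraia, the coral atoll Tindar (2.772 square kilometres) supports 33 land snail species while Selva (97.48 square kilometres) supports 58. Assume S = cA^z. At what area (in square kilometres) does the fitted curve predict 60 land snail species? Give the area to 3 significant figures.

z = ln(58/33) / ln(97.48/2.772) = 0.5639 / 3.5601 = 0.1584
c = 33 / 2.772^0.1584 = 33 / 1.175 = 28.08
A = (60/28.08)^(1/0.1584) ⇒ ln A = ln(2.137)/0.1584 = 4.7937
A = e^4.7937 ≈ 120.7 square kilometres

121 square kilometres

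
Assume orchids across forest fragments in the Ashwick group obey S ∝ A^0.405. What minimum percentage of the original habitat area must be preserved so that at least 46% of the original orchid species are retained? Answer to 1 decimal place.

Need (A_new/A_old)^0.405 = 0.46, so A_new/A_old = 0.46^(1/0.405) = 0.46^2.469
ln(A_new/A_old) = ln 0.46 / 0.405 = -0.7765 / 0.405 = -1.9174
A_new/A_old = e^-1.9174 ≈ 0.147

14.7%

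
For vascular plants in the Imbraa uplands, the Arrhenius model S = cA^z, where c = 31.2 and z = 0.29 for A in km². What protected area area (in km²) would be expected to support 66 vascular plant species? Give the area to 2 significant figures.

66 = 31.2 × A^0.29  ⇒  A^0.29 = 66/31.2 = 2.115
ln A = ln(2.115) / 0.29 = 0.7492 / 0.29 = 2.5836
A = e^2.5836 ≈ 13.24 km²

13 km²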